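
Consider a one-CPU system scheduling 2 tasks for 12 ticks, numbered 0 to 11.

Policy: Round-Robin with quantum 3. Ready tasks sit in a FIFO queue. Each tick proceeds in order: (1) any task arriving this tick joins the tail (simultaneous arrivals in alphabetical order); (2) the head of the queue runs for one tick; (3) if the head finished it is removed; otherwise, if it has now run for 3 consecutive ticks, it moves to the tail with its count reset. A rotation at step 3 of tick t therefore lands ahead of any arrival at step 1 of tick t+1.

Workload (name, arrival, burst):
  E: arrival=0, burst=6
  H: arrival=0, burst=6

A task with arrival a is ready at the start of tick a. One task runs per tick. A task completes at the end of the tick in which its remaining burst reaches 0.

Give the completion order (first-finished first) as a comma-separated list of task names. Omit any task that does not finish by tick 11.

completion order = E, H

t=0: queue=[E,H] q_used=0 → run E
t=1: queue=[E,H] q_used=1 → run E
t=2: queue=[E,H] q_used=2 → run E
t=3: queue=[H,E] q_used=0 → run H
t=4: queue=[H,E] q_used=1 → run H
t=5: queue=[H,E] q_used=2 → run H
t=6: queue=[E,H] q_used=0 → run E
t=7: queue=[E,H] q_used=1 → run E
t=8: queue=[E,H] q_used=2 → run E
t=9: queue=[H] q_used=0 → run H
t=10: queue=[H] q_used=1 → run H
t=11: queue=[H] q_used=2 → run H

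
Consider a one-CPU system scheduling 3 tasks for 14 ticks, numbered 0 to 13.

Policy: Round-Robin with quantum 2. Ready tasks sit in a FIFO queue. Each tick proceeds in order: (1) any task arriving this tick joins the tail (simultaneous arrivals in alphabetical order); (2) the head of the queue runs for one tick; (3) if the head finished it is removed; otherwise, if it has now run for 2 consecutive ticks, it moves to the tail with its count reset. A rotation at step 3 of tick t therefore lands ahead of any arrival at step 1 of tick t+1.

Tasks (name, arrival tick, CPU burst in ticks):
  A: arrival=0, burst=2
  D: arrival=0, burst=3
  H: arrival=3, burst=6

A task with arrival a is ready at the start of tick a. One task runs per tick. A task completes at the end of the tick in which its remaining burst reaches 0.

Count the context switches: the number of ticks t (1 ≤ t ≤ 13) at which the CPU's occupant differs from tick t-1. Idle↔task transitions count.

t=0: queue=[A,D] q_used=0 → run A
t=1: queue=[A,D] q_used=1 → run A
t=2: queue=[D] q_used=0 → run D
t=3: queue=[D,H] q_used=1 → run D
t=4: queue=[H,D] q_used=0 → run H
t=5: queue=[H,D] q_used=1 → run H
t=6: queue=[D,H] q_used=0 → run D
t=7: queue=[H] q_used=0 → run H
t=8: queue=[H] q_used=1 → run H
t=9: queue=[H] q_used=0 → run H
t=10: queue=[H] q_used=1 → run H
t=11: (idle)
t=12: (idle)
t=13: (idle)

context switches = 5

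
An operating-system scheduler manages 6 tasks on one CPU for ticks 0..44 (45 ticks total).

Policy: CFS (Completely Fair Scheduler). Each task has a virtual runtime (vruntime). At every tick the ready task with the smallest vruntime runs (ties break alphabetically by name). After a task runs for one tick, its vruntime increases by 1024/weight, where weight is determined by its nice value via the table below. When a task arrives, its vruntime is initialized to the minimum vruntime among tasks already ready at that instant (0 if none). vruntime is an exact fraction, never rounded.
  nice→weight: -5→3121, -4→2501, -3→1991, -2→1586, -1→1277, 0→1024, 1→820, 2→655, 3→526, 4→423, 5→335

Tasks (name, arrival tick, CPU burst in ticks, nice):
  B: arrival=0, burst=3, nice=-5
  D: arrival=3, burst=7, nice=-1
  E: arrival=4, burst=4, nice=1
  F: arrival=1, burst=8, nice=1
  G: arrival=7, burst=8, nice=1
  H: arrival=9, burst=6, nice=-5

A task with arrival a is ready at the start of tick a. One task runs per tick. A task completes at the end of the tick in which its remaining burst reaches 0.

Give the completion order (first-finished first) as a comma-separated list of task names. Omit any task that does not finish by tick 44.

completion order = B, H, E, D, F, G

t=0: vr[B=0] → run B
t=1: vr[B=1024/3121 F=1024/3121] → run B
t=2: vr[B=2048/3121 F=1024/3121] → run F
t=3: vr[B=2048/3121 D=2048/3121 F=1008896/639805] → run B
t=4: vr[D=2048/3121 E=2048/3121 F=1008896/639805] → run D
t=5: vr[D=5811200/3985517 E=2048/3121 F=1008896/639805] → run E
t=6: vr[D=5811200/3985517 E=1218816/639805 F=1008896/639805] → run D
t=7: vr[D=9007104/3985517 E=1218816/639805 F=1008896/639805 G=1008896/639805] → run F
t=8: vr[D=9007104/3985517 E=1218816/639805 F=1807872/639805 G=1008896/639805] → run G
t=9: vr[D=9007104/3985517 E=1218816/639805 F=1807872/639805 G=1807872/639805 H=1218816/639805] → run E
t=10: vr[D=9007104/3985517 E=2017792/639805 F=1807872/639805 G=1807872/639805 H=1218816/639805] → run H
t=11: vr[D=9007104/3985517 E=2017792/639805 F=1807872/639805 G=1807872/639805 H=1428736/639805] → run H
t=12: vr[D=9007104/3985517 E=2017792/639805 F=1807872/639805 G=1807872/639805 H=1638656/639805] → run D
t=13: vr[D=12203008/3985517 E=2017792/639805 F=1807872/639805 G=1807872/639805 H=1638656/639805] → run H
t=14: vr[D=12203008/3985517 E=2017792/639805 F=1807872/639805 G=1807872/639805 H=1848576/639805] → run F
t=15: vr[D=12203008/3985517 E=2017792/639805 F=2606848/639805 G=1807872/639805 H=1848576/639805] → run G
t=16: vr[D=12203008/3985517 E=2017792/639805 F=2606848/639805 G=2606848/639805 H=1848576/639805] → run H
t=17: vr[D=12203008/3985517 E=2017792/639805 F=2606848/639805 G=2606848/639805 H=2058496/639805] → run D
t=18: vr[D=15398912/3985517 E=2017792/639805 F=2606848/639805 G=2606848/639805 H=2058496/639805] → run E
t=19: vr[D=15398912/3985517 E=2816768/639805 F=2606848/639805 G=2606848/639805 H=2058496/639805] → run H
t=20: vr[D=15398912/3985517 E=2816768/639805 F=2606848/639805 G=2606848/639805 H=2268416/639805] → run H
t=21: vr[D=15398912/3985517 E=2816768/639805 F=2606848/639805 G=2606848/639805] → run D
t=22: vr[D=18594816/3985517 E=2816768/639805 F=2606848/639805 G=2606848/639805] → run F
t=23: vr[D=18594816/3985517 E=2816768/639805 F=3405824/639805 G=2606848/639805] → run G
t=24: vr[D=18594816/3985517 E=2816768/639805 F=3405824/639805 G=3405824/639805] → run E
t=25: vr[D=18594816/3985517 F=3405824/639805 G=3405824/639805] → run D
t=26: vr[D=21790720/3985517 F=3405824/639805 G=3405824/639805] → run F
t=27: vr[D=21790720/3985517 F=840960/127961 G=3405824/639805] → run G
t=28: vr[D=21790720/3985517 F=840960/127961 G=840960/127961] → run D
t=29: vr[F=840960/127961 G=840960/127961] → run F
t=30: vr[F=5003776/639805 G=840960/127961] → run G
t=31: vr[F=5003776/639805 G=5003776/639805] → run F
t=32: vr[F=5802752/639805 G=5003776/639805] → run G
t=33: vr[F=5802752/639805 G=5802752/639805] → run F
t=34: vr[G=5802752/639805] → run G
t=35: vr[G=6601728/639805] → run G
t=36: (idle)
t=37: (idle)
t=38: (idle)
t=39: (idle)
t=40: (idle)
t=41: (idle)
t=42: (idle)
t=43: (idle)
t=44: (idle)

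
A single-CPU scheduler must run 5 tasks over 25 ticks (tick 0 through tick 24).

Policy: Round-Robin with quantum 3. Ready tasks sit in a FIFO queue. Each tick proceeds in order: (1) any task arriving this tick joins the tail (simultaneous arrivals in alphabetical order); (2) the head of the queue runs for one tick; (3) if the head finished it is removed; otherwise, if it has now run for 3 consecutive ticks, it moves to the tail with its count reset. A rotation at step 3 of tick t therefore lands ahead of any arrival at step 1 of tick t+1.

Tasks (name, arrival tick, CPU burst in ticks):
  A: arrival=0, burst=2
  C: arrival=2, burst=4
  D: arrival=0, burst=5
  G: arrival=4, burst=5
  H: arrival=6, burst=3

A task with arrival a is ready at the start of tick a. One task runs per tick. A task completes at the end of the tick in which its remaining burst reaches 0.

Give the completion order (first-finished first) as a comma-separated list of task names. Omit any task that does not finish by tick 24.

t=0: queue=[A,D] q_used=0 → run A
t=1: queue=[A,D] q_used=1 → run A
t=2: queue=[D,C] q_used=0 → run D
t=3: queue=[D,C] q_used=1 → run D
t=4: queue=[D,C,G] q_used=2 → run D
t=5: queue=[C,G,D] q_used=0 → run C
t=6: queue=[C,G,D,H] q_used=1 → run C
t=7: queue=[C,G,D,H] q_used=2 → run C
t=8: queue=[G,D,H,C] q_used=0 → run G
t=9: queue=[G,D,H,C] q_used=1 → run G
t=10: queue=[G,D,H,C] q_used=2 → run G
t=11: queue=[D,H,C,G] q_used=0 → run D
t=12: queue=[D,H,C,G] q_used=1 → run D
t=13: queue=[H,C,G] q_used=0 → run H
t=14: queue=[H,C,G] q_used=1 → run H
t=15: queue=[H,C,G] q_used=2 → run H
t=16: queue=[C,G] q_used=0 → run C
t=17: queue=[G] q_used=0 → run G
t=18: queue=[G] q_used=1 → run G
t=19: (idle)
t=20: (idle)
t=21: (idle)
t=22: (idle)
t=23: (idle)
t=24: (idle)

completion order = A, D, H, C, G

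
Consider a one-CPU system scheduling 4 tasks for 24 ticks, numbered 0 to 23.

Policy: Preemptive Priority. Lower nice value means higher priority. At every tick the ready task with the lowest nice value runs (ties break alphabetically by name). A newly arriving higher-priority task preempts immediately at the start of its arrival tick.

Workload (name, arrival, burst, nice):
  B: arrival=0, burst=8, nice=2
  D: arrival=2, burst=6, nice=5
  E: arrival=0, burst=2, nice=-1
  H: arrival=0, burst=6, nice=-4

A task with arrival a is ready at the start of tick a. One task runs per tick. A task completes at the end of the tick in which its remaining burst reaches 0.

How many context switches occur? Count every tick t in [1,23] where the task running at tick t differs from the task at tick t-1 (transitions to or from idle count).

context switches = 4

t=0: ready={B,E,H} → run H
t=1: ready={B,E,H} → run H
t=2: ready={B,D,E,H} → run H
t=3: ready={B,D,E,H} → run H
t=4: ready={B,D,E,H} → run H
t=5: ready={B,D,E,H} → run H
t=6: ready={B,D,E} → run E
t=7: ready={B,D,E} → run E
t=8: ready={B,D} → run B
t=9: ready={B,D} → run B
t=10: ready={B,D} → run B
t=11: ready={B,D} → run B
t=12: ready={B,D} → run B
t=13: ready={B,D} → run B
t=14: ready={B,D} → run B
t=15: ready={B,D} → run B
t=16: ready={D} → run D
t=17: ready={D} → run D
t=18: ready={D} → run D
t=19: ready={D} → run D
t=20: ready={D} → run D
t=21: ready={D} → run D
t=22: (idle)
t=23: (idle)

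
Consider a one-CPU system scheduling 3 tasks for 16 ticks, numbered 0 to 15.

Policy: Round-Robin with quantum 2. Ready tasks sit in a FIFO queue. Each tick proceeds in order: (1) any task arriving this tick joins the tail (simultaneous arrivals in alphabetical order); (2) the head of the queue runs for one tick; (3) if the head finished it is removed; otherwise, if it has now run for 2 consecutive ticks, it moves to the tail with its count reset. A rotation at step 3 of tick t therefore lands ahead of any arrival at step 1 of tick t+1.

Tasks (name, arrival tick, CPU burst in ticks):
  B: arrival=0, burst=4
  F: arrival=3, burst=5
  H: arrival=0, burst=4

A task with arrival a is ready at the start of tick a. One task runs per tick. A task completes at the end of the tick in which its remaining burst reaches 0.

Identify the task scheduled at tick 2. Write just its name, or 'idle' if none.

running at tick 2 = H

t=0: queue=[B,H] q_used=0 → run B
t=1: queue=[B,H] q_used=1 → run B
t=2: queue=[H,B] q_used=0 → run H
t=3: queue=[H,B,F] q_used=1 → run H
t=4: queue=[B,F,H] q_used=0 → run B
t=5: queue=[B,F,H] q_used=1 → run B
t=6: queue=[F,H] q_used=0 → run F
t=7: queue=[F,H] q_used=1 → run F
t=8: queue=[H,F] q_used=0 → run H
t=9: queue=[H,F] q_used=1 → run H
t=10: queue=[F] q_used=0 → run F
t=11: queue=[F] q_used=1 → run F
t=12: queue=[F] q_used=0 → run F
t=13: (idle)
t=14: (idle)
t=15: (idle)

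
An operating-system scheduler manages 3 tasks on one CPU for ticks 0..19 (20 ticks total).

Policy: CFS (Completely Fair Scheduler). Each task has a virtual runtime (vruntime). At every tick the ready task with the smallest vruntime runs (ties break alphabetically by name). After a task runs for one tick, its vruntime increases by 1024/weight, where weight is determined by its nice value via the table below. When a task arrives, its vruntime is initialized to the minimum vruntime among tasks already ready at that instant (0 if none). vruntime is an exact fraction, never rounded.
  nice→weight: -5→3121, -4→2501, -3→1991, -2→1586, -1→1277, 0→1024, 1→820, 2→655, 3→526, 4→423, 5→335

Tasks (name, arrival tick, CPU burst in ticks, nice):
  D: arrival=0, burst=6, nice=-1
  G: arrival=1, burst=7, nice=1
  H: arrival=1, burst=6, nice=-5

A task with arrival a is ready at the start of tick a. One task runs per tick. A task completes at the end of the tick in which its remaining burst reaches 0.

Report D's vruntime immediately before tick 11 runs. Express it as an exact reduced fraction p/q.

t=0: vr[D=0] → run D
t=1: vr[D=1024/1277 G=1024/1277 H=1024/1277] → run D
t=2: vr[D=2048/1277 G=1024/1277 H=1024/1277] → run G
t=3: vr[D=2048/1277 G=536832/261785 H=1024/1277] → run H
t=4: vr[D=2048/1277 G=536832/261785 H=4503552/3985517] → run H
t=5: vr[D=2048/1277 G=536832/261785 H=5811200/3985517] → run H
t=6: vr[D=2048/1277 G=536832/261785 H=7118848/3985517] → run D
t=7: vr[D=3072/1277 G=536832/261785 H=7118848/3985517] → run H
t=8: vr[D=3072/1277 G=536832/261785 H=8426496/3985517] → run G
t=9: vr[D=3072/1277 G=863744/261785 H=8426496/3985517] → run H
t=10: vr[D=3072/1277 G=863744/261785 H=9734144/3985517] → run D
t=11: vr[D=4096/1277 G=863744/261785 H=9734144/3985517] → run H
t=12: vr[D=4096/1277 G=863744/261785] → run D
t=13: vr[D=5120/1277 G=863744/261785] → run G
t=14: vr[D=5120/1277 G=1190656/261785] → run D
t=15: vr[G=1190656/261785] → run G
t=16: vr[G=1517568/261785] → run G
t=17: vr[G=368896/52357] → run G
t=18: vr[G=2171392/261785] → run G
t=19: (idle)

vruntime(D, start of tick 11) = 4096/1277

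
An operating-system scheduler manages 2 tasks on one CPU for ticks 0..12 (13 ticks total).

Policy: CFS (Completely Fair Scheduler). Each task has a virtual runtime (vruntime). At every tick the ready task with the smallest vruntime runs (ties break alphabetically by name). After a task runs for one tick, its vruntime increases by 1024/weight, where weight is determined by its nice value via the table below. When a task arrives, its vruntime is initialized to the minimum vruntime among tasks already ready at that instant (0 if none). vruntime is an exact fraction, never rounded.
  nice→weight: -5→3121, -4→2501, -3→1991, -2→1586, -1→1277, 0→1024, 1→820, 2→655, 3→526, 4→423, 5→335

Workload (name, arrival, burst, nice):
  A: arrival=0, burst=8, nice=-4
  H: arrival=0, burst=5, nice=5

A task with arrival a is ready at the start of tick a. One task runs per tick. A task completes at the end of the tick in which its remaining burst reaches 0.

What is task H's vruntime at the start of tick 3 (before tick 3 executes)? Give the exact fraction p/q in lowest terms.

t=0: vr[A=0 H=0] → run A
t=1: vr[A=1024/2501 H=0] → run H
t=2: vr[A=1024/2501 H=1024/335] → run A
t=3: vr[A=2048/2501 H=1024/335] → run A
t=4: vr[A=3072/2501 H=1024/335] → run A
t=5: vr[A=4096/2501 H=1024/335] → run A
t=6: vr[A=5120/2501 H=1024/335] → run A
t=7: vr[A=6144/2501 H=1024/335] → run A
t=8: vr[A=7168/2501 H=1024/335] → run A
t=9: vr[H=1024/335] → run H
t=10: vr[H=2048/335] → run H
t=11: vr[H=3072/335] → run H
t=12: vr[H=4096/335] → run H

vruntime(H, start of tick 3) = 1024/335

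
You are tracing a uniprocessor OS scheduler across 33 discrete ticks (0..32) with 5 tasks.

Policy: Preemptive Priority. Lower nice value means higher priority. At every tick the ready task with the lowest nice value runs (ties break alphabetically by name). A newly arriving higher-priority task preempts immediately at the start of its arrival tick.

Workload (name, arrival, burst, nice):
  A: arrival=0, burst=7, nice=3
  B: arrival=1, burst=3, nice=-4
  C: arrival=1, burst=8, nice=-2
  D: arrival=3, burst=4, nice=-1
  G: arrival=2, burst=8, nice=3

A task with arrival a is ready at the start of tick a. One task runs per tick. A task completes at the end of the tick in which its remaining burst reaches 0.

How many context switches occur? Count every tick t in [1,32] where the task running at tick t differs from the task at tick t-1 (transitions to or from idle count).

t=0: ready={A} → run A
t=1: ready={A,B,C} → run B
t=2: ready={A,B,C,G} → run B
t=3: ready={A,B,C,D,G} → run B
t=4: ready={A,C,D,G} → run C
t=5: ready={A,C,D,G} → run C
t=6: ready={A,C,D,G} → run C
t=7: ready={A,C,D,G} → run C
t=8: ready={A,C,D,G} → run C
t=9: ready={A,C,D,G} → run C
t=10: ready={A,C,D,G} → run C
t=11: ready={A,C,D,G} → run C
t=12: ready={A,D,G} → run D
t=13: ready={A,D,G} → run D
t=14: ready={A,D,G} → run D
t=15: ready={A,D,G} → run D
t=16: ready={A,G} → run A
t=17: ready={A,G} → run A
t=18: ready={A,G} → run A
t=19: ready={A,G} → run A
t=20: ready={A,G} → run A
t=21: ready={A,G} → run A
t=22: ready={G} → run G
t=23: ready={G} → run G
t=24: ready={G} → run G
t=25: ready={G} → run G
t=26: ready={G} → run G
t=27: ready={G} → run G
t=28: ready={G} → run G
t=29: ready={G} → run G
t=30: (idle)
t=31: (idle)
t=32: (idle)

context switches = 6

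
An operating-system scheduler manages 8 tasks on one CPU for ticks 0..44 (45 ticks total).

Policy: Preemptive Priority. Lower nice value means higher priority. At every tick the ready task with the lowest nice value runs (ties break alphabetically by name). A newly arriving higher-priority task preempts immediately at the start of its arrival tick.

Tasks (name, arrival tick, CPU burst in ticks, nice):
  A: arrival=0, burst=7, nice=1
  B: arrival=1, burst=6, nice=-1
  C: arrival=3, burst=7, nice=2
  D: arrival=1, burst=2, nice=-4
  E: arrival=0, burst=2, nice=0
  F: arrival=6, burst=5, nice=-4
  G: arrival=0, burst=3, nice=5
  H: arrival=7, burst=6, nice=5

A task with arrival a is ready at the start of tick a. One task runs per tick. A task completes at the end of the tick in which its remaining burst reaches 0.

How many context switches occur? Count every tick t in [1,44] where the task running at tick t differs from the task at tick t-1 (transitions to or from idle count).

context switches = 10

t=0: ready={A,E,G} → run E
t=1: ready={A,B,D,E,G} → run D
t=2: ready={A,B,D,E,G} → run D
t=3: ready={A,B,C,E,G} → run B
t=4: ready={A,B,C,E,G} → run B
t=5: ready={A,B,C,E,G} → run B
t=6: ready={A,B,C,E,F,G} → run F
t=7: ready={A,B,C,E,F,G,H} → run F
t=8: ready={A,B,C,E,F,G,H} → run F
t=9: ready={A,B,C,E,F,G,H} → run F
t=10: ready={A,B,C,E,F,G,H} → run F
t=11: ready={A,B,C,E,G,H} → run B
t=12: ready={A,B,C,E,G,H} → run B
t=13: ready={A,B,C,E,G,H} → run B
t=14: ready={A,C,E,G,H} → run E
t=15: ready={A,C,G,H} → run A
t=16: ready={A,C,G,H} → run A
t=17: ready={A,C,G,H} → run A
t=18: ready={A,C,G,H} → run A
t=19: ready={A,C,G,H} → run A
t=20: ready={A,C,G,H} → run A
t=21: ready={A,C,G,H} → run A
t=22: ready={C,G,H} → run C
t=23: ready={C,G,H} → run C
t=24: ready={C,G,H} → run C
t=25: ready={C,G,H} → run C
t=26: ready={C,G,H} → run C
t=27: ready={C,G,H} → run C
t=28: ready={C,G,H} → run C
t=29: ready={G,H} → run G
t=30: ready={G,H} → run G
t=31: ready={G,H} → run G
t=32: ready={H} → run H
t=33: ready={H} → run H
t=34: ready={H} → run H
t=35: ready={H} → run H
t=36: ready={H} → run H
t=37: ready={H} → run H
t=38: (idle)
t=39: (idle)
t=40: (idle)
t=41: (idle)
t=42: (idle)
t=43: (idle)
t=44: (idle)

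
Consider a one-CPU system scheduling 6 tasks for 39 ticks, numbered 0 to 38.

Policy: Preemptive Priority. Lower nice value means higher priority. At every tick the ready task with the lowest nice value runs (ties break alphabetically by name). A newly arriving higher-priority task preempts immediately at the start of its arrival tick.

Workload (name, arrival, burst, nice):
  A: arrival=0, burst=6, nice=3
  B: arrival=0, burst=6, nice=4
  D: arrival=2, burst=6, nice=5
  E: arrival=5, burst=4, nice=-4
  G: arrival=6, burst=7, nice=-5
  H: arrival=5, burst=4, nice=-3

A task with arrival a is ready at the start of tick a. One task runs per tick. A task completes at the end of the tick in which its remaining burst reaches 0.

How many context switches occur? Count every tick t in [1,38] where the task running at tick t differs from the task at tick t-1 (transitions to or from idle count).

t=0: ready={A,B} → run A
t=1: ready={A,B} → run A
t=2: ready={A,B,D} → run A
t=3: ready={A,B,D} → run A
t=4: ready={A,B,D} → run A
t=5: ready={A,B,D,E,H} → run E
t=6: ready={A,B,D,E,G,H} → run G
t=7: ready={A,B,D,E,G,H} → run G
t=8: ready={A,B,D,E,G,H} → run G
t=9: ready={A,B,D,E,G,H} → run G
t=10: ready={A,B,D,E,G,H} → run G
t=11: ready={A,B,D,E,G,H} → run G
t=12: ready={A,B,D,E,G,H} → run G
t=13: ready={A,B,D,E,H} → run E
t=14: ready={A,B,D,E,H} → run E
t=15: ready={A,B,D,E,H} → run E
t=16: ready={A,B,D,H} → run H
t=17: ready={A,B,D,H} → run H
t=18: ready={A,B,D,H} → run H
t=19: ready={A,B,D,H} → run H
t=20: ready={A,B,D} → run A
t=21: ready={B,D} → run B
t=22: ready={B,D} → run B
t=23: ready={B,D} → run B
t=24: ready={B,D} → run B
t=25: ready={B,D} → run B
t=26: ready={B,D} → run B
t=27: ready={D} → run D
t=28: ready={D} → run D
t=29: ready={D} → run D
t=30: ready={D} → run D
t=31: ready={D} → run D
t=32: ready={D} → run D
t=33: (idle)
t=34: (idle)
t=35: (idle)
t=36: (idle)
t=37: (idle)
t=38: (idle)

context switches = 8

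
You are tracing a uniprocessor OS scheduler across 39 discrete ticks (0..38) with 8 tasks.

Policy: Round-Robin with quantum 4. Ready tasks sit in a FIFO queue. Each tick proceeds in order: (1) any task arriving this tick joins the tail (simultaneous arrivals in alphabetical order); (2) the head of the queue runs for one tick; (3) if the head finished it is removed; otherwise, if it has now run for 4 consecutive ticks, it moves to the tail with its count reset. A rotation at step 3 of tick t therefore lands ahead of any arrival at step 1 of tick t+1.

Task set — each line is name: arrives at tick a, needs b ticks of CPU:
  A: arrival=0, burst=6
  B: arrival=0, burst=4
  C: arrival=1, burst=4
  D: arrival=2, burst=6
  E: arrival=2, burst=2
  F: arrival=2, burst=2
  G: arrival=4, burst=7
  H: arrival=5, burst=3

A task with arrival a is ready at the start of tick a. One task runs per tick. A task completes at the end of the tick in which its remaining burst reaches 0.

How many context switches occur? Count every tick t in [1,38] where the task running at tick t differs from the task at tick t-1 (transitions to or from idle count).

t=0: queue=[A,B] q_used=0 → run A
t=1: queue=[A,B,C] q_used=1 → run A
t=2: queue=[A,B,C,D,E,F] q_used=2 → run A
t=3: queue=[A,B,C,D,E,F] q_used=3 → run A
t=4: queue=[B,C,D,E,F,A,G] q_used=0 → run B
t=5: queue=[B,C,D,E,F,A,G,H] q_used=1 → run B
t=6: queue=[B,C,D,E,F,A,G,H] q_used=2 → run B
t=7: queue=[B,C,D,E,F,A,G,H] q_used=3 → run B
t=8: queue=[C,D,E,F,A,G,H] q_used=0 → run C
t=9: queue=[C,D,E,F,A,G,H] q_used=1 → run C
t=10: queue=[C,D,E,F,A,G,H] q_used=2 → run C
t=11: queue=[C,D,E,F,A,G,H] q_used=3 → run C
t=12: queue=[D,E,F,A,G,H] q_used=0 → run D
t=13: queue=[D,E,F,A,G,H] q_used=1 → run D
t=14: queue=[D,E,F,A,G,H] q_used=2 → run D
t=15: queue=[D,E,F,A,G,H] q_used=3 → run D
t=16: queue=[E,F,A,G,H,D] q_used=0 → run E
t=17: queue=[E,F,A,G,H,D] q_used=1 → run E
t=18: queue=[F,A,G,H,D] q_used=0 → run F
t=19: queue=[F,A,G,H,D] q_used=1 → run F
t=20: queue=[A,G,H,D] q_used=0 → run A
t=21: queue=[A,G,H,D] q_used=1 → run A
t=22: queue=[G,H,D] q_used=0 → run G
t=23: queue=[G,H,D] q_used=1 → run G
t=24: queue=[G,H,D] q_used=2 → run G
t=25: queue=[G,H,D] q_used=3 → run G
t=26: queue=[H,D,G] q_used=0 → run H
t=27: queue=[H,D,G] q_used=1 → run H
t=28: queue=[H,D,G] q_used=2 → run H
t=29: queue=[D,G] q_used=0 → run D
t=30: queue=[D,G] q_used=1 → run D
t=31: queue=[G] q_used=0 → run G
t=32: queue=[G] q_used=1 → run G
t=33: queue=[G] q_used=2 → run G
t=34: (idle)
t=35: (idle)
t=36: (idle)
t=37: (idle)
t=38: (idle)

context switches = 11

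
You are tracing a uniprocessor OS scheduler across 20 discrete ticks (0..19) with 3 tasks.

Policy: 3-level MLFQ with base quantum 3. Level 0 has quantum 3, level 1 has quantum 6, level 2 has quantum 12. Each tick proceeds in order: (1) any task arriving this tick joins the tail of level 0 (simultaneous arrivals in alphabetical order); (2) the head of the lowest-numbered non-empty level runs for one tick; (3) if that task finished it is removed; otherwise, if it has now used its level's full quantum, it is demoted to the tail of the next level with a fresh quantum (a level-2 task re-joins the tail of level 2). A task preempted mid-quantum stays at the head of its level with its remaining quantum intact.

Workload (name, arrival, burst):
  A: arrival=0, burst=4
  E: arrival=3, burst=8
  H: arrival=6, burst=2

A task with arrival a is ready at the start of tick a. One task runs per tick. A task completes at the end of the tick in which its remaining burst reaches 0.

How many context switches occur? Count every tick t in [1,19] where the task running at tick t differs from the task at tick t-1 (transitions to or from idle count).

t=0: L0/L1/L2 = A/-/- → run A
t=1: L0/L1/L2 = A/-/- → run A
t=2: L0/L1/L2 = A/-/- → run A
t=3: L0/L1/L2 = E/A/- → run E
t=4: L0/L1/L2 = E/A/- → run E
t=5: L0/L1/L2 = E/A/- → run E
t=6: L0/L1/L2 = H/AE/- → run H
t=7: L0/L1/L2 = H/AE/- → run H
t=8: L0/L1/L2 = -/AE/- → run A
t=9: L0/L1/L2 = -/E/- → run E
t=10: L0/L1/L2 = -/E/- → run E
t=11: L0/L1/L2 = -/E/- → run E
t=12: L0/L1/L2 = -/E/- → run E
t=13: L0/L1/L2 = -/E/- → run E
t=14: (idle)
t=15: (idle)
t=16: (idle)
t=17: (idle)
t=18: (idle)
t=19: (idle)

context switches = 5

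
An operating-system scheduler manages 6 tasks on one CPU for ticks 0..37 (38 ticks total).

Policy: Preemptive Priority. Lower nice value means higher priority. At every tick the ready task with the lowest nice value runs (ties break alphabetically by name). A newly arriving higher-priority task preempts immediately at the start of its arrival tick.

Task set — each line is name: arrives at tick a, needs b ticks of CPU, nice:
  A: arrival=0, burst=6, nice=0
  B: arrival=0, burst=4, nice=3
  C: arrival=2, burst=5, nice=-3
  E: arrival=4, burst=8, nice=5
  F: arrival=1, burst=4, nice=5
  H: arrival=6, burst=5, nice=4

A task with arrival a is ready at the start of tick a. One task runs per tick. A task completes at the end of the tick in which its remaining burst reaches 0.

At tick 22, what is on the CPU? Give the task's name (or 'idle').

t=0: ready={A,B} → run A
t=1: ready={A,B,F} → run A
t=2: ready={A,B,C,F} → run C
t=3: ready={A,B,C,F} → run C
t=4: ready={A,B,C,E,F} → run C
t=5: ready={A,B,C,E,F} → run C
t=6: ready={A,B,C,E,F,H} → run C
t=7: ready={A,B,E,F,H} → run A
t=8: ready={A,B,E,F,H} → run A
t=9: ready={A,B,E,F,H} → run A
t=10: ready={A,B,E,F,H} → run A
t=11: ready={B,E,F,H} → run B
t=12: ready={B,E,F,H} → run B
t=13: ready={B,E,F,H} → run B
t=14: ready={B,E,F,H} → run B
t=15: ready={E,F,H} → run H
t=16: ready={E,F,H} → run H
t=17: ready={E,F,H} → run H
t=18: ready={E,F,H} → run H
t=19: ready={E,F,H} → run H
t=20: ready={E,F} → run E
t=21: ready={E,F} → run E
t=22: ready={E,F} → run E
t=23: ready={E,F} → run E
t=24: ready={E,F} → run E
t=25: ready={E,F} → run E
t=26: ready={E,F} → run E
t=27: ready={E,F} → run E
t=28: ready={F} → run F
t=29: ready={F} → run F
t=30: ready={F} → run F
t=31: ready={F} → run F
t=32: (idle)
t=33: (idle)
t=34: (idle)
t=35: (idle)
t=36: (idle)
t=37: (idle)

running at tick 22 = E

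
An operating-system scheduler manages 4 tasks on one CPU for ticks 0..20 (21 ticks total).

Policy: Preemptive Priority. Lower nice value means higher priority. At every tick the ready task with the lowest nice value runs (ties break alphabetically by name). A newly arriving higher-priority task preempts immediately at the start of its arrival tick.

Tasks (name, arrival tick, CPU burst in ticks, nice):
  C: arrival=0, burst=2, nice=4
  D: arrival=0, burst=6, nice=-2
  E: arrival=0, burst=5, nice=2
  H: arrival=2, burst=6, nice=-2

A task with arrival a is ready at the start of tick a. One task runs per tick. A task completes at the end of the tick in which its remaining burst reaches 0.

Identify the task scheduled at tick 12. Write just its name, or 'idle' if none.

running at tick 12 = E

t=0: ready={C,D,E} → run D
t=1: ready={C,D,E} → run D
t=2: ready={C,D,E,H} → run D
t=3: ready={C,D,E,H} → run D
t=4: ready={C,D,E,H} → run D
t=5: ready={C,D,E,H} → run D
t=6: ready={C,E,H} → run H
t=7: ready={C,E,H} → run H
t=8: ready={C,E,H} → run H
t=9: ready={C,E,H} → run H
t=10: ready={C,E,H} → run H
t=11: ready={C,E,H} → run H
t=12: ready={C,E} → run E
t=13: ready={C,E} → run E
t=14: ready={C,E} → run E
t=15: ready={C,E} → run E
t=16: ready={C,E} → run E
t=17: ready={C} → run C
t=18: ready={C} → run C
t=19: (idle)
t=20: (idle)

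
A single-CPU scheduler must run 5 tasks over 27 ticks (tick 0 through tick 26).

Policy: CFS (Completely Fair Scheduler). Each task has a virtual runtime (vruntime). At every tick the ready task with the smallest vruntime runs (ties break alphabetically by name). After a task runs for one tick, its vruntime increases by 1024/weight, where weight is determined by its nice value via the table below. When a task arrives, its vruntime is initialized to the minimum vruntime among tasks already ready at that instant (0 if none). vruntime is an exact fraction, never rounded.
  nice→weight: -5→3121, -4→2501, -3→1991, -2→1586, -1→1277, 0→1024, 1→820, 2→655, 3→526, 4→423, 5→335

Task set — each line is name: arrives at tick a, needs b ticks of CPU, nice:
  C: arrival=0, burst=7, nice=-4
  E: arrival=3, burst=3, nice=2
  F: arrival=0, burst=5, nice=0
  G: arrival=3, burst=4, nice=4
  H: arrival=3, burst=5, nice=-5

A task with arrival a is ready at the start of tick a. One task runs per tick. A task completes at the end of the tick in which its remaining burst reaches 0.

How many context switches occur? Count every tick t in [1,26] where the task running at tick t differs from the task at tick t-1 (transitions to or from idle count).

t=0: vr[C=0 F=0] → run C
t=1: vr[C=1024/2501 F=0] → run F
t=2: vr[C=1024/2501 F=1] → run C
t=3: vr[C=2048/2501 E=2048/2501 F=1 G=2048/2501 H=2048/2501] → run C
t=4: vr[C=3072/2501 E=2048/2501 F=1 G=2048/2501 H=2048/2501] → run E
t=5: vr[C=3072/2501 E=3902464/1638155 F=1 G=2048/2501 H=2048/2501] → run G
t=6: vr[C=3072/2501 E=3902464/1638155 F=1 G=3427328/1057923 H=2048/2501] → run H
t=7: vr[C=3072/2501 E=3902464/1638155 F=1 G=3427328/1057923 H=8952832/7805621] → run F
t=8: vr[C=3072/2501 E=3902464/1638155 F=2 G=3427328/1057923 H=8952832/7805621] → run H
t=9: vr[C=3072/2501 E=3902464/1638155 F=2 G=3427328/1057923 H=11513856/7805621] → run C
t=10: vr[C=4096/2501 E=3902464/1638155 F=2 G=3427328/1057923 H=11513856/7805621] → run H
t=11: vr[C=4096/2501 E=3902464/1638155 F=2 G=3427328/1057923 H=14074880/7805621] → run C
t=12: vr[C=5120/2501 E=3902464/1638155 F=2 G=3427328/1057923 H=14074880/7805621] → run H
t=13: vr[C=5120/2501 E=3902464/1638155 F=2 G=3427328/1057923 H=16635904/7805621] → run F
t=14: vr[C=5120/2501 E=3902464/1638155 F=3 G=3427328/1057923 H=16635904/7805621] → run C
t=15: vr[C=6144/2501 E=3902464/1638155 F=3 G=3427328/1057923 H=16635904/7805621] → run H
t=16: vr[C=6144/2501 E=3902464/1638155 F=3 G=3427328/1057923] → run E
t=17: vr[C=6144/2501 E=6463488/1638155 F=3 G=3427328/1057923] → run C
t=18: vr[E=6463488/1638155 F=3 G=3427328/1057923] → run F
t=19: vr[E=6463488/1638155 F=4 G=3427328/1057923] → run G
t=20: vr[E=6463488/1638155 F=4 G=5988352/1057923] → run E
t=21: vr[F=4 G=5988352/1057923] → run F
t=22: vr[G=5988352/1057923] → run G
t=23: vr[G=2849792/352641] → run G
t=24: (idle)
t=25: (idle)
t=26: (idle)

context switches = 22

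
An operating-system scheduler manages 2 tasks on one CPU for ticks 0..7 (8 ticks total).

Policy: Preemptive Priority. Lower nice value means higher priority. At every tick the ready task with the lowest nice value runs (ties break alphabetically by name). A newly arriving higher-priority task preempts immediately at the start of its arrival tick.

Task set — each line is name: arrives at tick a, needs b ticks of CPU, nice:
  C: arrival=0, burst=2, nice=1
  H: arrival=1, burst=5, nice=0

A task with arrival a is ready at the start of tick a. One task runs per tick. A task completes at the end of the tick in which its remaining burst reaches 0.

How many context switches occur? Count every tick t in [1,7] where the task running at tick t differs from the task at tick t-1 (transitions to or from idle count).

t=0: ready={C} → run C
t=1: ready={C,H} → run H
t=2: ready={C,H} → run H
t=3: ready={C,H} → run H
t=4: ready={C,H} → run H
t=5: ready={C,H} → run H
t=6: ready={C} → run C
t=7: (idle)

context switches = 3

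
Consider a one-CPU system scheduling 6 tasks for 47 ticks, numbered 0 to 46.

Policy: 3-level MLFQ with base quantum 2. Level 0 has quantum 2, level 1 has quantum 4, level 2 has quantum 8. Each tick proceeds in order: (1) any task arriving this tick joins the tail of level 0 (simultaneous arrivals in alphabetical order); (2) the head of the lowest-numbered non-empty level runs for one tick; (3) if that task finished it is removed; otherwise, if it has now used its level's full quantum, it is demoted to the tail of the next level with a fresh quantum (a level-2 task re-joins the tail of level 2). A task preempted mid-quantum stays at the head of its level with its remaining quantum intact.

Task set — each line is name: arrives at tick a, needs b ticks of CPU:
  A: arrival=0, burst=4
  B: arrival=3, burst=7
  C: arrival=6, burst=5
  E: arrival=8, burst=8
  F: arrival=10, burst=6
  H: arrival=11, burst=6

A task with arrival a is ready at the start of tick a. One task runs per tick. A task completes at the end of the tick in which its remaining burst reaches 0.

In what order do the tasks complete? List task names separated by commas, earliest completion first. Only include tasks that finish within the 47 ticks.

t=0: L0/L1/L2 = A/-/- → run A
t=1: L0/L1/L2 = A/-/- → run A
t=2: L0/L1/L2 = -/A/- → run A
t=3: L0/L1/L2 = B/A/- → run B
t=4: L0/L1/L2 = B/A/- → run B
t=5: L0/L1/L2 = -/AB/- → run A
t=6: L0/L1/L2 = C/B/- → run C
t=7: L0/L1/L2 = C/B/- → run C
t=8: L0/L1/L2 = E/BC/- → run E
t=9: L0/L1/L2 = E/BC/- → run E
t=10: L0/L1/L2 = F/BCE/- → run F
t=11: L0/L1/L2 = FH/BCE/- → run F
t=12: L0/L1/L2 = H/BCEF/- → run H
t=13: L0/L1/L2 = H/BCEF/- → run H
t=14: L0/L1/L2 = -/BCEFH/- → run B
t=15: L0/L1/L2 = -/BCEFH/- → run B
t=16: L0/L1/L2 = -/BCEFH/- → run B
t=17: L0/L1/L2 = -/BCEFH/- → run B
t=18: L0/L1/L2 = -/CEFH/B → run C
t=19: L0/L1/L2 = -/CEFH/B → run C
t=20: L0/L1/L2 = -/CEFH/B → run C
t=21: L0/L1/L2 = -/EFH/B → run E
t=22: L0/L1/L2 = -/EFH/B → run E
t=23: L0/L1/L2 = -/EFH/B → run E
t=24: L0/L1/L2 = -/EFH/B → run E
t=25: L0/L1/L2 = -/FH/BE → run F
t=26: L0/L1/L2 = -/FH/BE → run F
t=27: L0/L1/L2 = -/FH/BE → run F
t=28: L0/L1/L2 = -/FH/BE → run F
t=29: L0/L1/L2 = -/H/BE → run H
t=30: L0/L1/L2 = -/H/BE → run H
t=31: L0/L1/L2 = -/H/BE → run H
t=32: L0/L1/L2 = -/H/BE → run H
t=33: L0/L1/L2 = -/-/BE → run B
t=34: L0/L1/L2 = -/-/E → run E
t=35: L0/L1/L2 = -/-/E → run E
t=36: (idle)
t=37: (idle)
t=38: (idle)
t=39: (idle)
t=40: (idle)
t=41: (idle)
t=42: (idle)
t=43: (idle)
t=44: (idle)
t=45: (idle)
t=46: (idle)

completion order = A, C, F, H, B, E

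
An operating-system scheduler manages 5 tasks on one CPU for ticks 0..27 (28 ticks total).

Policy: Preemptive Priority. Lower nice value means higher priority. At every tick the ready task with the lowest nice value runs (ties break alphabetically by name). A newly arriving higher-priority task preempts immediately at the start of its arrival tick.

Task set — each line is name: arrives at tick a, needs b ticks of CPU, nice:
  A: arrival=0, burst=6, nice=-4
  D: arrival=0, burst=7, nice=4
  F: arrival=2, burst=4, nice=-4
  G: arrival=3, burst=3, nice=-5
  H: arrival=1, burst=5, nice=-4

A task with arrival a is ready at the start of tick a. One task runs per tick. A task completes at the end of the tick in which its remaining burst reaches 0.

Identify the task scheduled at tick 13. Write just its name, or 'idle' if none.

running at tick 13 = H

t=0: ready={A,D} → run A
t=1: ready={A,D,H} → run A
t=2: ready={A,D,F,H} → run A
t=3: ready={A,D,F,G,H} → run G
t=4: ready={A,D,F,G,H} → run G
t=5: ready={A,D,F,G,H} → run G
t=6: ready={A,D,F,H} → run A
t=7: ready={A,D,F,H} → run A
t=8: ready={A,D,F,H} → run A
t=9: ready={D,F,H} → run F
t=10: ready={D,F,H} → run F
t=11: ready={D,F,H} → run F
t=12: ready={D,F,H} → run F
t=13: ready={D,H} → run H
t=14: ready={D,H} → run H
t=15: ready={D,H} → run H
t=16: ready={D,H} → run H
t=17: ready={D,H} → run H
t=18: ready={D} → run D
t=19: ready={D} → run D
t=20: ready={D} → run D
t=21: ready={D} → run D
t=22: ready={D} → run D
t=23: ready={D} → run D
t=24: ready={D} → run D
t=25: (idle)
t=26: (idle)
t=27: (idle)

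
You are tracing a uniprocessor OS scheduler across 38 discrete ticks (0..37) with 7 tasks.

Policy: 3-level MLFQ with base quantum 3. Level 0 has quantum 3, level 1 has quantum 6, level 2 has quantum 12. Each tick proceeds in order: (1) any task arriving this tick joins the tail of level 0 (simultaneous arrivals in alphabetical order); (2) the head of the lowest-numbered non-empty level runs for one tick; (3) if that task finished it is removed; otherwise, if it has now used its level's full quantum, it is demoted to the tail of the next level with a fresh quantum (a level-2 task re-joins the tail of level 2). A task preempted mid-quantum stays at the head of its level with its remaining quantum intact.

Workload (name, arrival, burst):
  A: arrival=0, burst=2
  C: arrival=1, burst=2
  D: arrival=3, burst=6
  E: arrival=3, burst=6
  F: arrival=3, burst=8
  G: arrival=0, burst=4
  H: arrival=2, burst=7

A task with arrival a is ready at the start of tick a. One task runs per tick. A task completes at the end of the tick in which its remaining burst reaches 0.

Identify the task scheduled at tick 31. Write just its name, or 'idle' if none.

running at tick 31 = F

t=0: L0/L1/L2 = AG/-/- → run A
t=1: L0/L1/L2 = AGC/-/- → run A
t=2: L0/L1/L2 = GCH/-/- → run G
t=3: L0/L1/L2 = GCHDEF/-/- → run G
t=4: L0/L1/L2 = GCHDEF/-/- → run G
t=5: L0/L1/L2 = CHDEF/G/- → run C
t=6: L0/L1/L2 = CHDEF/G/- → run C
t=7: L0/L1/L2 = HDEF/G/- → run H
t=8: L0/L1/L2 = HDEF/G/- → run H
t=9: L0/L1/L2 = HDEF/G/- → run H
t=10: L0/L1/L2 = DEF/GH/- → run D
t=11: L0/L1/L2 = DEF/GH/- → run D
t=12: L0/L1/L2 = DEF/GH/- → run D
t=13: L0/L1/L2 = EF/GHD/- → run E
t=14: L0/L1/L2 = EF/GHD/- → run E
t=15: L0/L1/L2 = EF/GHD/- → run E
t=16: L0/L1/L2 = F/GHDE/- → run F
t=17: L0/L1/L2 = F/GHDE/- → run F
t=18: L0/L1/L2 = F/GHDE/- → run F
t=19: L0/L1/L2 = -/GHDEF/- → run G
t=20: L0/L1/L2 = -/HDEF/- → run H
t=21: L0/L1/L2 = -/HDEF/- → run H
t=22: L0/L1/L2 = -/HDEF/- → run H
t=23: L0/L1/L2 = -/HDEF/- → run H
t=24: L0/L1/L2 = -/DEF/- → run D
t=25: L0/L1/L2 = -/DEF/- → run D
t=26: L0/L1/L2 = -/DEF/- → run D
t=27: L0/L1/L2 = -/EF/- → run E
t=28: L0/L1/L2 = -/EF/- → run E
t=29: L0/L1/L2 = -/EF/- → run E
t=30: L0/L1/L2 = -/F/- → run F
t=31: L0/L1/L2 = -/F/- → run F
t=32: L0/L1/L2 = -/F/- → run F
t=33: L0/L1/L2 = -/F/- → run F
t=34: L0/L1/L2 = -/F/- → run F
t=35: (idle)
t=36: (idle)
t=37: (idle)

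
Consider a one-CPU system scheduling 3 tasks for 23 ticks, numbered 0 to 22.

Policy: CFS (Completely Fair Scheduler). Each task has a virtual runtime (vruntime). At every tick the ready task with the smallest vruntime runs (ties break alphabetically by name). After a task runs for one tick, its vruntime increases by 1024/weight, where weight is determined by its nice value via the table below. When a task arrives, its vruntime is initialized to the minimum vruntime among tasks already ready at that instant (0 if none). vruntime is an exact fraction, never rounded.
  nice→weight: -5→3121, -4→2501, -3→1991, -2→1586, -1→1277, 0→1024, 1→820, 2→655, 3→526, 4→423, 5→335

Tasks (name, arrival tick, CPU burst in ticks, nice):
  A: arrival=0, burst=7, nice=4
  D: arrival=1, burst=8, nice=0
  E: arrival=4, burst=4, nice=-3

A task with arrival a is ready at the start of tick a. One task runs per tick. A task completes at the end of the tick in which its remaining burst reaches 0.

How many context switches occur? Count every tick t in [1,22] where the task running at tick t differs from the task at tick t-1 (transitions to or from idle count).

t=0: vr[A=0] → run A
t=1: vr[A=1024/423 D=1024/423] → run A
t=2: vr[A=2048/423 D=1024/423] → run D
t=3: vr[A=2048/423 D=1447/423] → run D
t=4: vr[A=2048/423 D=1870/423 E=1870/423] → run D
t=5: vr[A=2048/423 D=2293/423 E=1870/423] → run E
t=6: vr[A=2048/423 D=2293/423 E=4156322/842193] → run A
t=7: vr[A=1024/141 D=2293/423 E=4156322/842193] → run E
t=8: vr[A=1024/141 D=2293/423 E=4589474/842193] → run D
t=9: vr[A=1024/141 D=2716/423 E=4589474/842193] → run E
t=10: vr[A=1024/141 D=2716/423 E=5022626/842193] → run E
t=11: vr[A=1024/141 D=2716/423] → run D
t=12: vr[A=1024/141 D=3139/423] → run A
t=13: vr[A=4096/423 D=3139/423] → run D
t=14: vr[A=4096/423 D=3562/423] → run D
t=15: vr[A=4096/423 D=3985/423] → run D
t=16: vr[A=4096/423] → run A
t=17: vr[A=5120/423] → run A
t=18: vr[A=2048/141] → run A
t=19: (idle)
t=20: (idle)
t=21: (idle)
t=22: (idle)

context switches = 11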